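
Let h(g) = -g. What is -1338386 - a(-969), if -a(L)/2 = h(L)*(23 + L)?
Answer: -3171734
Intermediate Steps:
a(L) = 2*L*(23 + L) (a(L) = -2*(-L)*(23 + L) = -(-2)*L*(23 + L) = 2*L*(23 + L))
-1338386 - a(-969) = -1338386 - 2*(-969)*(23 - 969) = -1338386 - 2*(-969)*(-946) = -1338386 - 1*1833348 = -1338386 - 1833348 = -3171734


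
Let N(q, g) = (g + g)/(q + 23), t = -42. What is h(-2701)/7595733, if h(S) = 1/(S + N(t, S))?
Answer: -19/348773272161 ≈ -5.4477e-11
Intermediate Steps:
N(q, g) = 2*g/(23 + q) (N(q, g) = (2*g)/(23 + q) = 2*g/(23 + q))
h(S) = 19/(17*S) (h(S) = 1/(S + 2*S/(23 - 42)) = 1/(S + 2*S/(-19)) = 1/(S + 2*S*(-1/19)) = 1/(S - 2*S/19) = 1/(17*S/19) = 19/(17*S))
h(-2701)/7595733 = ((19/17)/(-2701))/7595733 = ((19/17)*(-1/2701))*(1/7595733) = -19/45917*1/7595733 = -19/348773272161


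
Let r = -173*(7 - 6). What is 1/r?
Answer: -1/173 ≈ -0.0057803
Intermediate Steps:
r = -173 (r = -173*1 = -173)
1/r = 1/(-173) = -1/173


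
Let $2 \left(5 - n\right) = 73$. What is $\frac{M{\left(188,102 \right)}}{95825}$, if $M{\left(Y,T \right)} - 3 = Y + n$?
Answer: $\frac{319}{191650} \approx 0.0016645$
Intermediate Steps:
$n = - \frac{63}{2}$ ($n = 5 - \frac{73}{2} = - \frac{63}{2} \approx -31.5$)
$M{\left(Y,T \right)} = - \frac{57}{2} + Y$ ($M{\left(Y,T \right)} = 3 + \left(Y - \frac{63}{2}\right) = 3 + \left(- \frac{63}{2} + Y\right) = - \frac{57}{2} + Y$)
$\frac{M{\left(188,102 \right)}}{95825} = \frac{- \frac{57}{2} + 188}{95825} = \frac{319}{2} \cdot \frac{1}{95825} = \frac{319}{191650}$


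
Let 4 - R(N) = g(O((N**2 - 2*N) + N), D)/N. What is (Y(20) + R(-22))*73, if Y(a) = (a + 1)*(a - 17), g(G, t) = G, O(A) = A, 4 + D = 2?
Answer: 6570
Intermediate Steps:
D = -2 (D = -4 + 2 = -2)
Y(a) = (1 + a)*(-17 + a)
R(N) = 4 - (N**2 - N)/N (R(N) = 4 - ((N**2 - 2*N) + N)/N = 4 - (N**2 - N)/N)
(Y(20) + R(-22))*73 = ((-17 + 20**2 - 16*20) + (5 - 1*(-22)))*73 = ((-17 + 400 - 320) + (5 + 22))*73 = (63 + 27)*73 = 90*73 = 6570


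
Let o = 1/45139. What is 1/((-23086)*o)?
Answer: -45139/23086 ≈ -1.9553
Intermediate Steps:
o = 1/45139 ≈ 2.2154e-5
1/((-23086)*o) = 1/((-23086)*(1/45139)) = -1/23086*45139 = -45139/23086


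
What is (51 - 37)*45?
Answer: 630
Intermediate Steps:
(51 - 37)*45 = 14*45 = 630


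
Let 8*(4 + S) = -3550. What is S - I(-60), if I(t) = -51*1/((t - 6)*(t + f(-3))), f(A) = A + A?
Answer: -162529/363 ≈ -447.74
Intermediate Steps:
f(A) = 2*A
S = -1791/4 (S = -4 + (⅛)*(-3550) = -4 - 1775/4 = -1791/4 ≈ -447.75)
I(t) = -51/(-6 + t)² (I(t) = -51*1/((t - 6)*(t + 2*(-3))) = -51*1/((-6 + t)*(t - 6)) = -51/(-6 + t)²)
S - I(-60) = -1791/4 - (-51)/(36 + (-60)² - 12*(-60)) = -1791/4 - (-51)/(36 + 3600 + 720) = -1791/4 - (-51)/4356 = -1791/4 - 1*(-17/1452) = -1791/4 + 17/1452 = -162529/363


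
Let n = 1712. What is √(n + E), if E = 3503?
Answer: √5215 ≈ 72.215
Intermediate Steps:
√(n + E) = √(1712 + 3503) = √5215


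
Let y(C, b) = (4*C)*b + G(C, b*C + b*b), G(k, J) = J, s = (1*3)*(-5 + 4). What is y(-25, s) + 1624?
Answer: 2008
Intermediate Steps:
s = -3 (s = 3*(-1) = -3)
y(C, b) = b**2 + 5*C*b (y(C, b) = (4*C)*b + (b*C + b*b) = 4*C*b + (C*b + b**2) = 4*C*b + (b**2 + C*b) = b**2 + 5*C*b)
y(-25, s) + 1624 = -3*(-3 + 5*(-25)) + 1624 = -3*(-3 - 125) + 1624 = -3*(-128) + 1624 = 384 + 1624 = 2008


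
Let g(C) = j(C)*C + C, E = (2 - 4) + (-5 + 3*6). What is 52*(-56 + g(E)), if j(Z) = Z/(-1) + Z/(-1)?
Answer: -14924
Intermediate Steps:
j(Z) = -2*Z (j(Z) = Z*(-1) + Z*(-1) = -Z - Z = -2*Z)
E = 11 (E = -2 + (-5 + 18) = -2 + 13 = 11)
g(C) = C - 2*C² (g(C) = (-2*C)*C + C = -2*C² + C = C - 2*C²)
52*(-56 + g(E)) = 52*(-56 + 11*(1 - 2*11)) = 52*(-56 + 11*(1 - 22)) = 52*(-56 + 11*(-21)) = 52*(-56 - 231) = 52*(-287) = -14924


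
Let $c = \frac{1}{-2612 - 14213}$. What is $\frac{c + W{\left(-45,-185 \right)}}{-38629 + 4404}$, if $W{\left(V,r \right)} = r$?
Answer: $\frac{3112626}{575835625} \approx 0.0054054$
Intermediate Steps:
$c = - \frac{1}{16825}$ ($c = \frac{1}{-16825} = - \frac{1}{16825} \approx -5.9435 \cdot 10^{-5}$)
$\frac{c + W{\left(-45,-185 \right)}}{-38629 + 4404} = \frac{- \frac{1}{16825} - 185}{-38629 + 4404} = - \frac{3112626}{16825 \left(-34225\right)} = \left(- \frac{3112626}{16825}\right) \left(- \frac{1}{34225}\right) = \frac{3112626}{575835625}$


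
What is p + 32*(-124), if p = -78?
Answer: -4046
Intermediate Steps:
p + 32*(-124) = -78 + 32*(-124) = -78 - 3968 = -4046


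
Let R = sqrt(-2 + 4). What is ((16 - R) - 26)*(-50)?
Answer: 500 + 50*sqrt(2) ≈ 570.71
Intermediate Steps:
R = sqrt(2) ≈ 1.4142
((16 - R) - 26)*(-50) = ((16 - sqrt(2)) - 26)*(-50) = (-10 - sqrt(2))*(-50) = 500 + 50*sqrt(2)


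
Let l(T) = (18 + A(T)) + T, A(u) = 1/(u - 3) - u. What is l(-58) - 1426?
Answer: -85889/61 ≈ -1408.0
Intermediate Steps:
A(u) = 1/(-3 + u) - u
l(T) = 18 + T + (1 - T² + 3*T)/(-3 + T) (l(T) = (18 + (1 - T² + 3*T)/(-3 + T)) + T = 18 + T + (1 - T² + 3*T)/(-3 + T))
l(-58) - 1426 = (-53 + 18*(-58))/(-3 - 58) - 1426 = (-53 - 1044)/(-61) - 1426 = -1/61*(-1097) - 1426 = 1097/61 - 1426 = -85889/61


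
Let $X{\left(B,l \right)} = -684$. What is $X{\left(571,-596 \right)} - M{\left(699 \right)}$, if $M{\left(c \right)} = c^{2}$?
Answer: $-489285$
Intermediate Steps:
$X{\left(571,-596 \right)} - M{\left(699 \right)} = -684 - 699^{2} = -684 - 488601 = -489285$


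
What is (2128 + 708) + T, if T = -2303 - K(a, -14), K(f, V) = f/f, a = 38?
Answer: 532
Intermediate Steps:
K(f, V) = 1
T = -2304 (T = -2303 - 1*1 = -2303 - 1 = -2304)
(2128 + 708) + T = (2128 + 708) - 2304 = 2836 - 2304 = 532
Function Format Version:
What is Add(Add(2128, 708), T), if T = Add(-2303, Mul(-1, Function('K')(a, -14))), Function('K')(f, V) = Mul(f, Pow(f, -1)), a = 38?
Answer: 532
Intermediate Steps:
Function('K')(f, V) = 1
T = -2304 (T = Add(-2303, Mul(-1, 1)) = Add(-2303, -1) = -2304)
Add(Add(2128, 708), T) = Add(Add(2128, 708), -2304) = Add(2836, -2304) = 532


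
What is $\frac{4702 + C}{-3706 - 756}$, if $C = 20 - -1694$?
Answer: $- \frac{3208}{2231} \approx -1.4379$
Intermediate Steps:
$C = 1714$ ($C = 20 + 1694 = 1714$)
$\frac{4702 + C}{-3706 - 756} = \frac{4702 + 1714}{-3706 - 756} = \frac{6416}{-4462} = 6416 \left(- \frac{1}{4462}\right) = - \frac{3208}{2231}$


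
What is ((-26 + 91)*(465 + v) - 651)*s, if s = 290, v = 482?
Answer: 17662160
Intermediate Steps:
((-26 + 91)*(465 + v) - 651)*s = ((-26 + 91)*(465 + 482) - 651)*290 = (65*947 - 651)*290 = (61555 - 651)*290 = 60904*290 = 17662160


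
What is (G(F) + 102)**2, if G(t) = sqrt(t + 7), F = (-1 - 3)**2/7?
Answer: (714 + sqrt(455))**2/49 ≈ 11035.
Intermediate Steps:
F = 16/7 (F = (-4)**2*(1/7) = 16*(1/7) = 16/7 ≈ 2.2857)
G(t) = sqrt(7 + t)
(G(F) + 102)**2 = (sqrt(7 + 16/7) + 102)**2 = (sqrt(65/7) + 102)**2 = (sqrt(455)/7 + 102)**2 = (102 + sqrt(455)/7)**2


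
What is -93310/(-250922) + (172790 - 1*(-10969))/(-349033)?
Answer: -967207612/6255718459 ≈ -0.15461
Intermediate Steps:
-93310/(-250922) + (172790 - 1*(-10969))/(-349033) = -93310*(-1/250922) + (172790 + 10969)*(-1/349033) = 6665/17923 + 183759*(-1/349033) = 6665/17923 - 183759/349033 = -967207612/6255718459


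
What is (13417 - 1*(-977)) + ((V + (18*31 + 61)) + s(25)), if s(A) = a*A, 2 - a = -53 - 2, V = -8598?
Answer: 7840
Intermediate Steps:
a = 57 (a = 2 - (-53 - 2) = 2 - 1*(-55) = 2 + 55 = 57)
s(A) = 57*A
(13417 - 1*(-977)) + ((V + (18*31 + 61)) + s(25)) = (13417 - 1*(-977)) + ((-8598 + (18*31 + 61)) + 57*25) = (13417 + 977) + ((-8598 + (558 + 61)) + 1425) = 14394 + ((-8598 + 619) + 1425) = 14394 + (-7979 + 1425) = 14394 - 6554 = 7840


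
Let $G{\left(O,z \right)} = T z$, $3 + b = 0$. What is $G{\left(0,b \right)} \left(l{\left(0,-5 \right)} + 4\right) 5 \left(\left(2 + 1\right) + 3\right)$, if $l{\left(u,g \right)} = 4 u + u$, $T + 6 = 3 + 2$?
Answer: $360$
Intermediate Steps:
$b = -3$ ($b = -3 + 0 = -3$)
$T = -1$ ($T = -6 + \left(3 + 2\right) = -6 + 5 = -1$)
$l{\left(u,g \right)} = 5 u$
$G{\left(O,z \right)} = - z$
$G{\left(0,b \right)} \left(l{\left(0,-5 \right)} + 4\right) 5 \left(\left(2 + 1\right) + 3\right) = \left(-1\right) \left(-3\right) \left(5 \cdot 0 + 4\right) 5 \left(\left(2 + 1\right) + 3\right) = 3 \left(0 + 4\right) 5 \left(3 + 3\right) = 3 \cdot 4 \cdot 5 \cdot 6 = 3 \cdot 20 \cdot 6 = 60 \cdot 6 = 360$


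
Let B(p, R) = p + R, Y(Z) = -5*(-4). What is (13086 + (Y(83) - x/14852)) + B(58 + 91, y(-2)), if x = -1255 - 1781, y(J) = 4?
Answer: 49231426/3713 ≈ 13259.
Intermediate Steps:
Y(Z) = 20
x = -3036
B(p, R) = R + p
(13086 + (Y(83) - x/14852)) + B(58 + 91, y(-2)) = (13086 + (20 - (-3036)/14852)) + (4 + (58 + 91)) = (13086 + (20 - (-3036)/14852)) + (4 + 149) = (13086 + (20 - 1*(-759/3713))) + 153 = (13086 + (20 + 759/3713)) + 153 = (13086 + 75019/3713) + 153 = 48663337/3713 + 153 = 49231426/3713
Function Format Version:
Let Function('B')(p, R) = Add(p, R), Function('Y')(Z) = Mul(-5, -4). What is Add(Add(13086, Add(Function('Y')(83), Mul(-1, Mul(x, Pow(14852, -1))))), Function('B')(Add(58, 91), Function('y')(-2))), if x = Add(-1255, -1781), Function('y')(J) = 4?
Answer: Rational(49231426, 3713) ≈ 13259.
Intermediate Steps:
Function('Y')(Z) = 20
x = -3036
Function('B')(p, R) = Add(R, p)
Add(Add(13086, Add(Function('Y')(83), Mul(-1, Mul(x, Pow(14852, -1))))), Function('B')(Add(58, 91), Function('y')(-2))) = Add(Add(13086, Add(20, Mul(-1, Mul(-3036, Pow(14852, -1))))), Add(4, Add(58, 91))) = Add(Add(13086, Add(20, Mul(-1, Mul(-3036, Rational(1, 14852))))), Add(4, 149)) = Add(Add(13086, Add(20, Mul(-1, Rational(-759, 3713)))), 153) = Add(Add(13086, Add(20, Rational(759, 3713))), 153) = Add(Add(13086, Rational(75019, 3713)), 153) = Add(Rational(48663337, 3713), 153) = Rational(49231426, 3713)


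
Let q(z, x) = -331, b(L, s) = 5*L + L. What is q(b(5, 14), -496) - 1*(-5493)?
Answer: 5162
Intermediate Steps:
b(L, s) = 6*L
q(b(5, 14), -496) - 1*(-5493) = -331 - 1*(-5493) = -331 + 5493 = 5162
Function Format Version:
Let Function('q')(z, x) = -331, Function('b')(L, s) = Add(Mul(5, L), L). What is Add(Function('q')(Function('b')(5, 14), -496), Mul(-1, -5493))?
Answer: 5162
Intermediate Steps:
Function('b')(L, s) = Mul(6, L)
Add(Function('q')(Function('b')(5, 14), -496), Mul(-1, -5493)) = Add(-331, Mul(-1, -5493)) = Add(-331, 5493) = 5162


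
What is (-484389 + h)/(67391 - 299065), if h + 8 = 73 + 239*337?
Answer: 403781/231674 ≈ 1.7429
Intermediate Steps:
h = 80608 (h = -8 + (73 + 239*337) = -8 + (73 + 80543) = -8 + 80616 = 80608)
(-484389 + h)/(67391 - 299065) = (-484389 + 80608)/(67391 - 299065) = -403781/(-231674) = -403781*(-1/231674) = 403781/231674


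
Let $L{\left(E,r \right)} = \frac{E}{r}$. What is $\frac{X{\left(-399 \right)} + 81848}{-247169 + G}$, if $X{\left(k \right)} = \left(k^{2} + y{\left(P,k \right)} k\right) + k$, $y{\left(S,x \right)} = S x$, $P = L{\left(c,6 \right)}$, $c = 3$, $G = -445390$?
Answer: $- \frac{640501}{1385118} \approx -0.46242$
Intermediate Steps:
$P = \frac{1}{2}$ ($P = \frac{3}{6} = 3 \cdot \frac{1}{6} = \frac{1}{2} \approx 0.5$)
$X{\left(k \right)} = k + \frac{3 k^{2}}{2}$ ($X{\left(k \right)} = \left(k^{2} + \frac{k}{2} k\right) + k = \left(k^{2} + \frac{k^{2}}{2}\right) + k = \frac{3 k^{2}}{2} + k = k + \frac{3 k^{2}}{2}$)
$\frac{X{\left(-399 \right)} + 81848}{-247169 + G} = \frac{\frac{1}{2} \left(-399\right) \left(2 + 3 \left(-399\right)\right) + 81848}{-247169 - 445390} = \frac{\frac{1}{2} \left(-399\right) \left(2 - 1197\right) + 81848}{-692559} = \left(\frac{1}{2} \left(-399\right) \left(-1195\right) + 81848\right) \left(- \frac{1}{692559}\right) = \left(\frac{476805}{2} + 81848\right) \left(- \frac{1}{692559}\right) = \frac{640501}{2} \left(- \frac{1}{692559}\right) = - \frac{640501}{1385118}$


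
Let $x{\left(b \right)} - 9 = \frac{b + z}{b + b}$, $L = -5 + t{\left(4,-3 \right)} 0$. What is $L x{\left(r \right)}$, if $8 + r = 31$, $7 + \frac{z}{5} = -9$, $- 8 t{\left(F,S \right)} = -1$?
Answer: $- \frac{1785}{46} \approx -38.804$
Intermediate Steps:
$t{\left(F,S \right)} = \frac{1}{8}$ ($t{\left(F,S \right)} = \left(- \frac{1}{8}\right) \left(-1\right) = \frac{1}{8}$)
$z = -80$ ($z = -35 + 5 \left(-9\right) = -35 - 45 = -80$)
$r = 23$ ($r = -8 + 31 = 23$)
$L = -5$ ($L = -5 + \frac{1}{8} \cdot 0 = -5 + 0 = -5$)
$x{\left(b \right)} = 9 + \frac{-80 + b}{2 b}$ ($x{\left(b \right)} = 9 + \frac{b - 80}{b + b} = 9 + \frac{-80 + b}{2 b}$)
$L x{\left(r \right)} = - 5 \left(\frac{19}{2} - \frac{40}{23}\right) = \left(-5\right) \frac{357}{46} = - \frac{1785}{46}$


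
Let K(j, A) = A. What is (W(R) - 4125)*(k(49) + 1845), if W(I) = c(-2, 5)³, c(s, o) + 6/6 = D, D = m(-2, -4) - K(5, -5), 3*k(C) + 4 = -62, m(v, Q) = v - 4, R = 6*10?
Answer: -7534459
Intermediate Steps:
R = 60
m(v, Q) = -4 + v
k(C) = -22 (k(C) = -4/3 + (⅓)*(-62) = -4/3 - 62/3 = -22)
D = -1 (D = (-4 - 2) - 1*(-5) = -6 + 5 = -1)
c(s, o) = -2 (c(s, o) = -1 - 1 = -2)
W(I) = -8 (W(I) = (-2)³ = -8)
(W(R) - 4125)*(k(49) + 1845) = (-8 - 4125)*(-22 + 1845) = -4133*1823 = -7534459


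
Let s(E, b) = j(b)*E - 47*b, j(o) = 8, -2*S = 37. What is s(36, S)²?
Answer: 5359225/4 ≈ 1.3398e+6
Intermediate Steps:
S = -37/2 (S = -½*37 = -37/2 ≈ -18.500)
s(E, b) = -47*b + 8*E (s(E, b) = 8*E - 47*b = -47*b + 8*E)
s(36, S)² = (-47*(-37/2) + 8*36)² = (1739/2 + 288)² = (2315/2)² = 5359225/4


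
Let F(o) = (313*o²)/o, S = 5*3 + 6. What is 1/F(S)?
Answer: 1/6573 ≈ 0.00015214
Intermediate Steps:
S = 21 (S = 15 + 6 = 21)
F(o) = 313*o
1/F(S) = 1/(313*21) = 1/6573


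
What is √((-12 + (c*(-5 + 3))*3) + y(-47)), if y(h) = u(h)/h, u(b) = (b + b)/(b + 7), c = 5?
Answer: 29*I*√5/10 ≈ 6.4846*I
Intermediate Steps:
u(b) = 2*b/(7 + b) (u(b) = (2*b)/(7 + b) = 2*b/(7 + b))
y(h) = 2/(7 + h) (y(h) = (2*h/(7 + h))/h = 2/(7 + h))
√((-12 + (c*(-5 + 3))*3) + y(-47)) = √((-12 + (5*(-5 + 3))*3) + 2/(7 - 47)) = √((-12 + (5*(-2))*3) + 2/(-40)) = √((-12 - 10*3) + 2*(-1/40)) = √((-12 - 30) - 1/20) = √(-42 - 1/20) = √(-841/20) = 29*I*√5/10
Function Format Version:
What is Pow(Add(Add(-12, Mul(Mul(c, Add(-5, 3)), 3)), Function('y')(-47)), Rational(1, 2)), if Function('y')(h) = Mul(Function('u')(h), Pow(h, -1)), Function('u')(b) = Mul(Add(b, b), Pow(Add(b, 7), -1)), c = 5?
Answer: Mul(Rational(29, 10), I, Pow(5, Rational(1, 2))) ≈ Mul(6.4846, I)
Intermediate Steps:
Function('u')(b) = Mul(2, b, Pow(Add(7, b), -1)) (Function('u')(b) = Mul(Mul(2, b), Pow(Add(7, b), -1)) = Mul(2, b, Pow(Add(7, b), -1)))
Function('y')(h) = Mul(2, Pow(Add(7, h), -1)) (Function('y')(h) = Mul(Mul(2, h, Pow(Add(7, h), -1)), Pow(h, -1)) = Mul(2, Pow(Add(7, h), -1)))
Pow(Add(Add(-12, Mul(Mul(c, Add(-5, 3)), 3)), Function('y')(-47)), Rational(1, 2)) = Pow(Add(Add(-12, Mul(Mul(5, Add(-5, 3)), 3)), Mul(2, Pow(Add(7, -47), -1))), Rational(1, 2)) = Pow(Add(Add(-12, Mul(Mul(5, -2), 3)), Mul(2, Pow(-40, -1))), Rational(1, 2)) = Pow(Add(Add(-12, Mul(-10, 3)), Mul(2, Rational(-1, 40))), Rational(1, 2)) = Pow(Add(Add(-12, -30), Rational(-1, 20)), Rational(1, 2)) = Pow(Add(-42, Rational(-1, 20)), Rational(1, 2)) = Pow(Rational(-841, 20), Rational(1, 2)) = Mul(Rational(29, 10), I, Pow(5, Rational(1, 2)))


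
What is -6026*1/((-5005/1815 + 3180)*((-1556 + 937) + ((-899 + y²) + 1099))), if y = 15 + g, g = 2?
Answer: 99429/6815185 ≈ 0.014589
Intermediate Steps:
y = 17 (y = 15 + 2 = 17)
-6026*1/((-5005/1815 + 3180)*((-1556 + 937) + ((-899 + y²) + 1099))) = -6026*1/((-5005/1815 + 3180)*((-1556 + 937) + ((-899 + 17²) + 1099))) = -6026*1/((-619 + ((-899 + 289) + 1099))*(-5005*1/1815 + 3180)) = -6026*1/((-619 + (-610 + 1099))*(-91/33 + 3180)) = -6026*33/(104849*(-619 + 489)) = -6026/((-130*104849/33)) = -6026/(-13630370/33) = -6026*(-33/13630370) = 99429/6815185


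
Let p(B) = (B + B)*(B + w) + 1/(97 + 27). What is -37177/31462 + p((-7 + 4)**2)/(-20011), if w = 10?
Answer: -46791970693/39034337084 ≈ -1.1987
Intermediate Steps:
p(B) = 1/124 + 2*B*(10 + B) (p(B) = (B + B)*(B + 10) + 1/(97 + 27) = (2*B)*(10 + B) + 1/124 = 2*B*(10 + B) + 1/124 = 1/124 + 2*B*(10 + B))
-37177/31462 + p((-7 + 4)**2)/(-20011) = -37177/31462 + (1/124 + 2*((-7 + 4)**2)**2 + 20*(-7 + 4)**2)/(-20011) = -37177*1/31462 + (1/124 + 2*((-3)**2)**2 + 20*(-3)**2)*(-1/20011) = -37177/31462 + (1/124 + 2*9**2 + 20*9)*(-1/20011) = -37177/31462 + (1/124 + 2*81 + 180)*(-1/20011) = -37177/31462 + (1/124 + 162 + 180)*(-1/20011) = -37177/31462 + (42409/124)*(-1/20011) = -37177/31462 - 42409/2481364 = -46791970693/39034337084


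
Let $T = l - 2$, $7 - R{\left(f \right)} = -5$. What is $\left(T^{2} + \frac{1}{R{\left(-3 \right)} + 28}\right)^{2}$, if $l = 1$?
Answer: $\frac{1681}{1600} \approx 1.0506$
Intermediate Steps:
$R{\left(f \right)} = 12$ ($R{\left(f \right)} = 7 - -5 = 7 + 5 = 12$)
$T = -1$ ($T = 1 - 2 = -1$)
$\left(T^{2} + \frac{1}{R{\left(-3 \right)} + 28}\right)^{2} = \left(\left(-1\right)^{2} + \frac{1}{12 + 28}\right)^{2} = \left(1 + \frac{1}{40}\right)^{2} = \left(\frac{41}{40}\right)^{2} = \frac{1681}{1600}$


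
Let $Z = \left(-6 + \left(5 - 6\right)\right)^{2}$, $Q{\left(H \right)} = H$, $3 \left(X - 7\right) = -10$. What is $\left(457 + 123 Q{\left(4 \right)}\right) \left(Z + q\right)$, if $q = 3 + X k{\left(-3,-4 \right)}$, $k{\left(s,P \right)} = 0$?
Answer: $49348$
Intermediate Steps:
$X = \frac{11}{3}$ ($X = 7 + \frac{1}{3} \left(-10\right) = 7 - \frac{10}{3} = \frac{11}{3} \approx 3.6667$)
$Z = 49$ ($Z = \left(-6 + \left(5 - 6\right)\right)^{2} = \left(-6 - 1\right)^{2} = \left(-7\right)^{2} = 49$)
$q = 3$ ($q = 3 + \frac{11}{3} \cdot 0 = 3 + 0 = 3$)
$\left(457 + 123 Q{\left(4 \right)}\right) \left(Z + q\right) = \left(457 + 123 \cdot 4\right) \left(49 + 3\right) = \left(457 + 492\right) 52 = 949 \cdot 52 = 49348$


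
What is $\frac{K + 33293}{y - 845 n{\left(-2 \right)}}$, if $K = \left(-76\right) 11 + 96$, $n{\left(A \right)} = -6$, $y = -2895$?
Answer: $\frac{10851}{725} \approx 14.967$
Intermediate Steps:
$K = -740$ ($K = -836 + 96 = -740$)
$\frac{K + 33293}{y - 845 n{\left(-2 \right)}} = \frac{-740 + 33293}{-2895 - -5070} = \frac{32553}{-2895 + 5070} = \frac{32553}{2175} = 32553 \cdot \frac{1}{2175} = \frac{10851}{725}$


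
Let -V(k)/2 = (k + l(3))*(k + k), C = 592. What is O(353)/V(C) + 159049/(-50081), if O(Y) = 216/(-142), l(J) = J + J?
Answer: -3997716893477/1258792746016 ≈ -3.1758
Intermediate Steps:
l(J) = 2*J
O(Y) = -108/71 (O(Y) = 216*(-1/142) = -108/71)
V(k) = -4*k*(6 + k) (V(k) = -2*(k + 2*3)*(k + k) = -2*(k + 6)*2*k = -2*(6 + k)*2*k = -4*k*(6 + k))
O(353)/V(C) + 159049/(-50081) = -108*(-1/(2368*(6 + 592)))/71 + 159049/(-50081) = -108/(71*((-4*592*598))) + 159049*(-1/50081) = -108/71/(-1416064) - 159049/50081 = -108/71*(-1/1416064) - 159049/50081 = 27/25135136 - 159049/50081 = -3997716893477/1258792746016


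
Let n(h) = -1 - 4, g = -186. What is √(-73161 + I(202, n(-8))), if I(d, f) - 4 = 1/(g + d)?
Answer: I*√1170511/4 ≈ 270.48*I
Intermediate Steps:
n(h) = -5
I(d, f) = 4 + 1/(-186 + d)
√(-73161 + I(202, n(-8))) = √(-73161 + (-743 + 4*202)/(-186 + 202)) = √(-73161 + (-743 + 808)/16) = √(-73161 + (1/16)*65) = √(-73161 + 65/16) = √(-1170511/16) = I*√1170511/4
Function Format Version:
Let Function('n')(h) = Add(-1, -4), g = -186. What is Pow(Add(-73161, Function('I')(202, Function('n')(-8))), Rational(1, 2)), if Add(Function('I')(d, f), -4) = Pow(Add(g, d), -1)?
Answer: Mul(Rational(1, 4), I, Pow(1170511, Rational(1, 2))) ≈ Mul(270.48, I)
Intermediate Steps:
Function('n')(h) = -5
Function('I')(d, f) = Add(4, Pow(Add(-186, d), -1))
Pow(Add(-73161, Function('I')(202, Function('n')(-8))), Rational(1, 2)) = Pow(Add(-73161, Mul(Pow(Add(-186, 202), -1), Add(-743, Mul(4, 202)))), Rational(1, 2)) = Pow(Add(-73161, Mul(Pow(16, -1), Add(-743, 808))), Rational(1, 2)) = Pow(Add(-73161, Mul(Rational(1, 16), 65)), Rational(1, 2)) = Pow(Add(-73161, Rational(65, 16)), Rational(1, 2)) = Pow(Rational(-1170511, 16), Rational(1, 2)) = Mul(Rational(1, 4), I, Pow(1170511, Rational(1, 2)))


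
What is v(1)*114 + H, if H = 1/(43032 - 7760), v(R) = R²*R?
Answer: 4021009/35272 ≈ 114.00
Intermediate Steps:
v(R) = R³
H = 1/35272 ≈ 2.8351e-5
v(1)*114 + H = 1³*114 + 1/35272 = 1*114 + 1/35272 = 114 + 1/35272 = 4021009/35272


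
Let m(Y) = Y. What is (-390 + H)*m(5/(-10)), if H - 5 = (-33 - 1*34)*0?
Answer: 385/2 ≈ 192.50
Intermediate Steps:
H = 5 (H = 5 + (-33 - 1*34)*0 = 5 + (-33 - 34)*0 = 5 - 67*0 = 5 + 0 = 5)
(-390 + H)*m(5/(-10)) = (-390 + 5)*(5/(-10)) = -1925*(-1)/10 = -385*(-½) = 385/2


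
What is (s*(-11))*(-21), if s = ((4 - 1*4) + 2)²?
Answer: 924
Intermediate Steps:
s = 4 (s = ((4 - 4) + 2)² = (0 + 2)² = 2² = 4)
(s*(-11))*(-21) = (4*(-11))*(-21) = -44*(-21) = 924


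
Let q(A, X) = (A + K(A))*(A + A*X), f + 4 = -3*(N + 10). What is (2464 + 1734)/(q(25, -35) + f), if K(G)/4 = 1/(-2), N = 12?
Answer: -2099/9810 ≈ -0.21397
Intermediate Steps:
K(G) = -2 (K(G) = 4/(-2) = 4*(-½) = -2)
f = -70 (f = -4 - 3*(12 + 10) = -4 - 3*22 = -4 - 66 = -70)
q(A, X) = (-2 + A)*(A + A*X) (q(A, X) = (A - 2)*(A + A*X) = (-2 + A)*(A + A*X))
(2464 + 1734)/(q(25, -35) + f) = (2464 + 1734)/(25*(-2 + 25 - 2*(-35) + 25*(-35)) - 70) = 4198/(25*(-2 + 25 + 70 - 875) - 70) = 4198/(25*(-782) - 70) = 4198/(-19550 - 70) = 4198/(-19620) = 4198*(-1/19620) = -2099/9810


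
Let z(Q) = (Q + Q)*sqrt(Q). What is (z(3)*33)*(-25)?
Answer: -4950*sqrt(3) ≈ -8573.7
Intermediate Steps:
z(Q) = 2*Q**(3/2) (z(Q) = (2*Q)*sqrt(Q) = 2*Q**(3/2))
(z(3)*33)*(-25) = ((2*3**(3/2))*33)*(-25) = ((2*(3*sqrt(3)))*33)*(-25) = ((6*sqrt(3))*33)*(-25) = (198*sqrt(3))*(-25) = -4950*sqrt(3)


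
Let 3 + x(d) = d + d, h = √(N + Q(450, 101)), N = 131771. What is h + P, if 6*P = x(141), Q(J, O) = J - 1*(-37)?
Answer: 93/2 + √132258 ≈ 410.17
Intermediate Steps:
Q(J, O) = 37 + J (Q(J, O) = J + 37 = 37 + J)
h = √132258 (h = √(131771 + (37 + 450)) = √(131771 + 487) = √132258 ≈ 363.67)
x(d) = -3 + 2*d (x(d) = -3 + (d + d) = -3 + 2*d)
P = 93/2 (P = (-3 + 2*141)/6 = (-3 + 282)/6 = (⅙)*279 = 93/2 ≈ 46.500)
h + P = √132258 + 93/2 = 93/2 + √132258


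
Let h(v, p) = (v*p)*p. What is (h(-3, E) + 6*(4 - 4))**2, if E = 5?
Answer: 5625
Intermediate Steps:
h(v, p) = v*p**2 (h(v, p) = (p*v)*p = v*p**2)
(h(-3, E) + 6*(4 - 4))**2 = (-3*5**2 + 6*(4 - 4))**2 = (-3*25 + 6*0)**2 = (-75 + 0)**2 = (-75)**2 = 5625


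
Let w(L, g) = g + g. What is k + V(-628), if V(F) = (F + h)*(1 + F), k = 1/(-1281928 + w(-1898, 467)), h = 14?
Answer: 493154508131/1280994 ≈ 3.8498e+5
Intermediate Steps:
w(L, g) = 2*g
k = -1/1280994 (k = 1/(-1281928 + 2*467) = 1/(-1281928 + 934) = 1/(-1280994) = -1/1280994 ≈ -7.8064e-7)
V(F) = (1 + F)*(14 + F) (V(F) = (F + 14)*(1 + F) = (14 + F)*(1 + F) = (1 + F)*(14 + F))
k + V(-628) = -1/1280994 + (14 + (-628)² + 15*(-628)) = -1/1280994 + (14 + 394384 - 9420) = -1/1280994 + 384978 = 493154508131/1280994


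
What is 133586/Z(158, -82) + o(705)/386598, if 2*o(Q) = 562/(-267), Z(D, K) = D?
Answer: 6894484714939/8154511614 ≈ 845.48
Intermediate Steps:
o(Q) = -281/267 (o(Q) = (562/(-267))/2 = (562*(-1/267))/2 = (1/2)*(-562/267) = -281/267)
133586/Z(158, -82) + o(705)/386598 = 133586/158 - 281/267/386598 = 133586*(1/158) - 281/267*1/386598 = 66793/79 - 281/103221666 = 6894484714939/8154511614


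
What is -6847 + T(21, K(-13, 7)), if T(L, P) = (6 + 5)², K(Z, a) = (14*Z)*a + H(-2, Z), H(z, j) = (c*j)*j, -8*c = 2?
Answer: -6726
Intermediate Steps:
c = -¼ (c = -⅛*2 = -¼ ≈ -0.25000)
H(z, j) = -j²/4 (H(z, j) = (-j/4)*j = -j²/4)
K(Z, a) = -Z²/4 + 14*Z*a (K(Z, a) = (14*Z)*a - Z²/4 = 14*Z*a - Z²/4 = -Z²/4 + 14*Z*a)
T(L, P) = 121 (T(L, P) = 11² = 121)
-6847 + T(21, K(-13, 7)) = -6847 + 121 = -6726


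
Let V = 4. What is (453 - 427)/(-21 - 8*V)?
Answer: -26/53 ≈ -0.49057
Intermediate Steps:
(453 - 427)/(-21 - 8*V) = (453 - 427)/(-21 - 8*4) = 26/(-21 - 32) = 26/(-53) = 26*(-1/53) = -26/53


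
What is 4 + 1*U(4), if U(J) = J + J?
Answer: 12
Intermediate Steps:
U(J) = 2*J
4 + 1*U(4) = 4 + 1*(2*4) = 4 + 1*8 = 4 + 8 = 12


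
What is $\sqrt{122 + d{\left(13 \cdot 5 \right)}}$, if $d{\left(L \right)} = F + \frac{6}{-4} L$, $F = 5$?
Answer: $\frac{\sqrt{118}}{2} \approx 5.4314$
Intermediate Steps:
$d{\left(L \right)} = 5 - \frac{3 L}{2}$ ($d{\left(L \right)} = 5 + \frac{6}{-4} L = 5 + 6 \left(- \frac{1}{4}\right) L = 5 - \frac{3 L}{2}$)
$\sqrt{122 + d{\left(13 \cdot 5 \right)}} = \sqrt{122 + \left(5 - \frac{3 \cdot 13 \cdot 5}{2}\right)} = \sqrt{122 + \left(5 - \frac{195}{2}\right)} = \sqrt{122 - \frac{185}{2}} = \sqrt{\frac{59}{2}} = \frac{\sqrt{118}}{2}$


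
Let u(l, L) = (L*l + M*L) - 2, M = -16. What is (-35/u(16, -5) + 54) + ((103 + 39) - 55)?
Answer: 317/2 ≈ 158.50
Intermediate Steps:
u(l, L) = -2 - 16*L + L*l (u(l, L) = (L*l - 16*L) - 2 = (-16*L + L*l) - 2 = -2 - 16*L + L*l)
(-35/u(16, -5) + 54) + ((103 + 39) - 55) = (-35/(-2 - 16*(-5) - 5*16) + 54) + ((103 + 39) - 55) = (-35/(-2 + 80 - 80) + 54) + (142 - 55) = (-35/(-2) + 54) + 87 = (-35*(-1/2) + 54) + 87 = (35/2 + 54) + 87 = 143/2 + 87 = 317/2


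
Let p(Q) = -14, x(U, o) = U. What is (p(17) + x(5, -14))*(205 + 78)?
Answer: -2547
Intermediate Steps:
(p(17) + x(5, -14))*(205 + 78) = (-14 + 5)*(205 + 78) = -9*283 = -2547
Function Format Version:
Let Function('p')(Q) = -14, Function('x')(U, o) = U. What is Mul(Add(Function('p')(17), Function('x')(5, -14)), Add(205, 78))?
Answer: -2547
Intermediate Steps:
Mul(Add(Function('p')(17), Function('x')(5, -14)), Add(205, 78)) = Mul(Add(-14, 5), Add(205, 78)) = Mul(-9, 283) = -2547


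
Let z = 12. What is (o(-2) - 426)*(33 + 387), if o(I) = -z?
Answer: -183960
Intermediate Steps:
o(I) = -12 (o(I) = -1*12 = -12)
(o(-2) - 426)*(33 + 387) = (-12 - 426)*(33 + 387) = -438*420 = -183960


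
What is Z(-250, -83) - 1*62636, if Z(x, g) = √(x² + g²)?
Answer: -62636 + √69389 ≈ -62373.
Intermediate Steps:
Z(x, g) = √(g² + x²)
Z(-250, -83) - 1*62636 = √((-83)² + (-250)²) - 1*62636 = √(6889 + 62500) - 62636 = √69389 - 62636 = -62636 + √69389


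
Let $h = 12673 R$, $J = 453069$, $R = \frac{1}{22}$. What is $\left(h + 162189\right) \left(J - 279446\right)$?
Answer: $\frac{621714620713}{22} \approx 2.826 \cdot 10^{10}$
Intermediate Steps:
$R = \frac{1}{22} \approx 0.045455$
$h = \frac{12673}{22}$ ($h = 12673 \cdot \frac{1}{22} = \frac{12673}{22} \approx 576.04$)
$\left(h + 162189\right) \left(J - 279446\right) = \left(\frac{12673}{22} + 162189\right) \left(453069 - 279446\right) = \frac{3580831}{22} \cdot 173623 = \frac{621714620713}{22}$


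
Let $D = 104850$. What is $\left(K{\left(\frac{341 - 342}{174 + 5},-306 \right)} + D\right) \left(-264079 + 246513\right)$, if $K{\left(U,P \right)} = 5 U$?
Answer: $- \frac{329681235070}{179} \approx -1.8418 \cdot 10^{9}$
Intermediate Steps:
$\left(K{\left(\frac{341 - 342}{174 + 5},-306 \right)} + D\right) \left(-264079 + 246513\right) = \left(5 \frac{341 - 342}{174 + 5} + 104850\right) \left(-264079 + 246513\right) = \left(5 \left(- \frac{1}{179}\right) + 104850\right) \left(-17566\right) = \left(- \frac{5}{179} + 104850\right) \left(-17566\right) = \frac{18768145}{179} \left(-17566\right) = - \frac{329681235070}{179}$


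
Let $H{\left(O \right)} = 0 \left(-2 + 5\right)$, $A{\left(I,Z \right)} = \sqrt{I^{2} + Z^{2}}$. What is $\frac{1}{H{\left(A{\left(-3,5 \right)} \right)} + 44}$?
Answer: $\frac{1}{44} \approx 0.022727$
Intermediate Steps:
$H{\left(O \right)} = 0$ ($H{\left(O \right)} = 0 \cdot 3 = 0$)
$\frac{1}{H{\left(A{\left(-3,5 \right)} \right)} + 44} = \frac{1}{0 + 44} = \frac{1}{44}$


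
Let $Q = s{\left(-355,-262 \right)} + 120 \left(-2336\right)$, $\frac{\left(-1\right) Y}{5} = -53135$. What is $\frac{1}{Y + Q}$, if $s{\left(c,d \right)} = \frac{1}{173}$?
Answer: $- \frac{173}{2533584} \approx -6.8283 \cdot 10^{-5}$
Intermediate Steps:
$Y = 265675$ ($Y = \left(-5\right) \left(-53135\right) = 265675$)
$s{\left(c,d \right)} = \frac{1}{173}$
$Q = - \frac{48495359}{173}$ ($Q = \frac{1}{173} + 120 \left(-2336\right) = \frac{1}{173} - 280320 = - \frac{48495359}{173} \approx -2.8032 \cdot 10^{5}$)
$\frac{1}{Y + Q} = \frac{1}{265675 - \frac{48495359}{173}} = \frac{1}{- \frac{2533584}{173}} = - \frac{173}{2533584}$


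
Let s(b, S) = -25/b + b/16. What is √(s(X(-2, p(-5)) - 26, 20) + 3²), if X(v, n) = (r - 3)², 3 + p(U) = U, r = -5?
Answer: 3*√6878/76 ≈ 3.2737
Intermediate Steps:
p(U) = -3 + U
X(v, n) = 64 (X(v, n) = (-5 - 3)² = (-8)² = 64)
s(b, S) = -25/b + b/16 (s(b, S) = -25/b + b*(1/16) = -25/b + b/16)
√(s(X(-2, p(-5)) - 26, 20) + 3²) = √((-25/(64 - 26) + (64 - 26)/16) + 3²) = √((-25/38 + (1/16)*38) + 9) = √((-25*1/38 + 19/8) + 9) = √((-25/38 + 19/8) + 9) = √(261/152 + 9) = √(1629/152) = 3*√6878/76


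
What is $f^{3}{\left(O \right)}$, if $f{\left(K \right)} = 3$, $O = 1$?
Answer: $27$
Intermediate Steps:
$f^{3}{\left(O \right)} = 3^{3} = 27$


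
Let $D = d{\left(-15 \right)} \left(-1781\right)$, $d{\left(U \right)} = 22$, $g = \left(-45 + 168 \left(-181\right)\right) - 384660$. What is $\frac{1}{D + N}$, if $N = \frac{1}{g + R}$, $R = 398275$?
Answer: $- \frac{16838}{659746517} \approx -2.5522 \cdot 10^{-5}$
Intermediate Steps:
$g = -415113$ ($g = \left(-45 - 30408\right) - 384660 = -30453 - 384660 = -415113$)
$N = - \frac{1}{16838}$ ($N = \frac{1}{-415113 + 398275} = \frac{1}{-16838} = - \frac{1}{16838} \approx -5.9389 \cdot 10^{-5}$)
$D = -39182$ ($D = 22 \left(-1781\right) = -39182$)
$\frac{1}{D + N} = \frac{1}{-39182 - \frac{1}{16838}} = \frac{1}{- \frac{659746517}{16838}} = - \frac{16838}{659746517}$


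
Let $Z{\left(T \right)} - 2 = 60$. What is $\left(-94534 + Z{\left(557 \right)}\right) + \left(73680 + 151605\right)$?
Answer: $130813$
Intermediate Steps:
$Z{\left(T \right)} = 62$ ($Z{\left(T \right)} = 2 + 60 = 62$)
$\left(-94534 + Z{\left(557 \right)}\right) + \left(73680 + 151605\right) = \left(-94534 + 62\right) + \left(73680 + 151605\right) = -94472 + 225285 = 130813$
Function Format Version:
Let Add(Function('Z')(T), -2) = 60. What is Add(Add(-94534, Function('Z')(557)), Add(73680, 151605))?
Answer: 130813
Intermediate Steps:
Function('Z')(T) = 62 (Function('Z')(T) = Add(2, 60) = 62)
Add(Add(-94534, Function('Z')(557)), Add(73680, 151605)) = Add(Add(-94534, 62), Add(73680, 151605)) = Add(-94472, 225285) = 130813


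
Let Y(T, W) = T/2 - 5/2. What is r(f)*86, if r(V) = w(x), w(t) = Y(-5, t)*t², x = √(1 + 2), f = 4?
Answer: -1290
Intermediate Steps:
Y(T, W) = -5/2 + T/2 (Y(T, W) = T*(½) - 5*½ = T/2 - 5/2 = -5/2 + T/2)
x = √3 ≈ 1.7320
w(t) = -5*t² (w(t) = (-5/2 + (½)*(-5))*t² = (-5/2 - 5/2)*t² = -5*t²)
r(V) = -15 (r(V) = -5*(√3)² = -5*3 = -15)
r(f)*86 = -15*86 = -1290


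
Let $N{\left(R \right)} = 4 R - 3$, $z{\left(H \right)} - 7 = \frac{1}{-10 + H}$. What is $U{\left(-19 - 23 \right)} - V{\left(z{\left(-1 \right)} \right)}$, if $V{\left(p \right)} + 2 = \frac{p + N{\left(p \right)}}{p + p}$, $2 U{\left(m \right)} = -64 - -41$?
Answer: $- \frac{1791}{152} \approx -11.783$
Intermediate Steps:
$z{\left(H \right)} = 7 + \frac{1}{-10 + H}$
$U{\left(m \right)} = - \frac{23}{2}$ ($U{\left(m \right)} = \frac{-64 - -41}{2} = \frac{-64 + 41}{2} = \frac{1}{2} \left(-23\right) = - \frac{23}{2}$)
$N{\left(R \right)} = -3 + 4 R$
$V{\left(p \right)} = -2 + \frac{-3 + 5 p}{2 p}$ ($V{\left(p \right)} = -2 + \frac{p + \left(-3 + 4 p\right)}{p + p} = -2 + \frac{-3 + 5 p}{2 p}$)
$U{\left(-19 - 23 \right)} - V{\left(z{\left(-1 \right)} \right)} = - \frac{23}{2} - \frac{-3 + \frac{-69 + 7 \left(-1\right)}{-10 - 1}}{2 \frac{-69 + 7 \left(-1\right)}{-10 - 1}} = - \frac{23}{2} - \frac{-3 + \frac{-69 - 7}{-11}}{2 \frac{-69 - 7}{-11}} = - \frac{23}{2} - \frac{-3 - - \frac{76}{11}}{2 \left(\left(- \frac{1}{11}\right) \left(-76\right)\right)} = - \frac{23}{2} - \frac{-3 + \frac{76}{11}}{2 \cdot \frac{76}{11}} = - \frac{23}{2} - \frac{1}{2} \cdot \frac{11}{76} \cdot \frac{43}{11} = - \frac{23}{2} - \frac{43}{152} = - \frac{1791}{152}$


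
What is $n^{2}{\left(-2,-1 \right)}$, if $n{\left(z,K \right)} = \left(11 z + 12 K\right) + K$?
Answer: $1225$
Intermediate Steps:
$n{\left(z,K \right)} = 11 z + 13 K$
$n^{2}{\left(-2,-1 \right)} = \left(11 \left(-2\right) + 13 \left(-1\right)\right)^{2} = \left(-22 - 13\right)^{2} = \left(-35\right)^{2} = 1225$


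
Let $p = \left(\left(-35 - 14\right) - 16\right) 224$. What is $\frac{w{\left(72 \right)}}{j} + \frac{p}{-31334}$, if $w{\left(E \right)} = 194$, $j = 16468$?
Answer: $\frac{61463219}{129002078} \approx 0.47645$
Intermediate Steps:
$p = -14560$ ($p = \left(-49 - 16\right) 224 = \left(-65\right) 224 = -14560$)
$\frac{w{\left(72 \right)}}{j} + \frac{p}{-31334} = \frac{194}{16468} - \frac{14560}{-31334} = 194 \cdot \frac{1}{16468} - - \frac{7280}{15667} = \frac{97}{8234} + \frac{7280}{15667} = \frac{61463219}{129002078}$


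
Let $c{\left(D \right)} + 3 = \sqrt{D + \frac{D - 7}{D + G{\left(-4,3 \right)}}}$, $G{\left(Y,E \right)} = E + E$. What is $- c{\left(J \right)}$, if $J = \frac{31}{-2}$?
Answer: $3 - \frac{i \sqrt{18962}}{38} \approx 3.0 - 3.6238 i$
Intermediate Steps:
$G{\left(Y,E \right)} = 2 E$
$J = - \frac{31}{2}$ ($J = 31 \left(- \frac{1}{2}\right) = - \frac{31}{2} \approx -15.5$)
$c{\left(D \right)} = -3 + \sqrt{D + \frac{-7 + D}{6 + D}}$ ($c{\left(D \right)} = -3 + \sqrt{D + \frac{D - 7}{D + 2 \cdot 3}} = -3 + \sqrt{D + \frac{-7 + D}{D + 6}} = -3 + \sqrt{D + \frac{-7 + D}{6 + D}}$)
$- c{\left(J \right)} = - (-3 + \sqrt{\frac{-7 - \frac{31}{2} - \frac{31 \left(6 - \frac{31}{2}\right)}{2}}{6 - \frac{31}{2}}}) = - (-3 + \sqrt{\frac{-7 - \frac{31}{2} - - \frac{589}{4}}{- \frac{19}{2}}}) = - (-3 + \sqrt{- \frac{2 \left(-7 - \frac{31}{2} + \frac{589}{4}\right)}{19}}) = - (-3 + \sqrt{\left(- \frac{2}{19}\right) \frac{499}{4}}) = - (-3 + \sqrt{- \frac{499}{38}}) = - (-3 + \frac{i \sqrt{18962}}{38}) = 3 - \frac{i \sqrt{18962}}{38}$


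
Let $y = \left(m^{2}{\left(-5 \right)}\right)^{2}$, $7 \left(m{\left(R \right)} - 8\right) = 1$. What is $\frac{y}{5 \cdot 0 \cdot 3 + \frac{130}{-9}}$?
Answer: $- \frac{95004009}{312130} \approx -304.37$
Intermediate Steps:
$m{\left(R \right)} = \frac{57}{7}$ ($m{\left(R \right)} = 8 + \frac{1}{7} \cdot 1 = 8 + \frac{1}{7} = \frac{57}{7}$)
$y = \frac{10556001}{2401}$ ($y = \left(\left(\frac{57}{7}\right)^{2}\right)^{2} = \left(\frac{3249}{49}\right)^{2} = \frac{10556001}{2401} \approx 4396.5$)
$\frac{y}{5 \cdot 0 \cdot 3 + \frac{130}{-9}} = \frac{1}{5 \cdot 0 \cdot 3 + \frac{130}{-9}} \cdot \frac{10556001}{2401} = \frac{1}{0 \cdot 3 + 130 \left(- \frac{1}{9}\right)} \frac{10556001}{2401} = \frac{1}{0 - \frac{130}{9}} \cdot \frac{10556001}{2401} = \frac{1}{- \frac{130}{9}} \cdot \frac{10556001}{2401} = \left(- \frac{9}{130}\right) \frac{10556001}{2401} = - \frac{95004009}{312130}$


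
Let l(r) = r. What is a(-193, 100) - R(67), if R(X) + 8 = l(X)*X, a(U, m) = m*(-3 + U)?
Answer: -24081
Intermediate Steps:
R(X) = -8 + X² (R(X) = -8 + X*X = -8 + X²)
a(-193, 100) - R(67) = 100*(-3 - 193) - (-8 + 67²) = 100*(-196) - (-8 + 4489) = -19600 - 1*4481 = -19600 - 4481 = -24081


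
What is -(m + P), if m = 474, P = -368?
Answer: -106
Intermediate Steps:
-(m + P) = -(474 - 368) = -1*106 = -106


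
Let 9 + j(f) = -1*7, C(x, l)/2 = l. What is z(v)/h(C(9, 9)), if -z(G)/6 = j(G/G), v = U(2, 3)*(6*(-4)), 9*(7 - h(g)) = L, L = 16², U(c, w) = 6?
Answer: -864/193 ≈ -4.4767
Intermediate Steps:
C(x, l) = 2*l
L = 256
h(g) = -193/9 (h(g) = 7 - ⅑*256 = 7 - 256/9 = -193/9)
v = -144 (v = 6*(6*(-4)) = 6*(-24) = -144)
j(f) = -16 (j(f) = -9 - 1*7 = -9 - 7 = -16)
z(G) = 96 (z(G) = -6*(-16) = 96)
z(v)/h(C(9, 9)) = 96/(-193/9) = 96*(-9/193) = -864/193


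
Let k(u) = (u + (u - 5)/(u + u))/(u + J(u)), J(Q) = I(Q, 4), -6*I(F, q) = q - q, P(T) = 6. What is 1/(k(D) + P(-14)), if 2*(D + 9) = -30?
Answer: 1152/8035 ≈ 0.14337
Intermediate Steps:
D = -24 (D = -9 + (1/2)*(-30) = -9 - 15 = -24)
I(F, q) = 0 (I(F, q) = -(q - q)/6 = -1/6*0 = 0)
J(Q) = 0
k(u) = (u + (-5 + u)/(2*u))/u (k(u) = (u + (u - 5)/(u + u))/(u + 0) = (u + (-5 + u)/((2*u)))/u = (u + (-5 + u)*(1/(2*u)))/u = (u + (-5 + u)/(2*u))/u)
1/(k(D) + P(-14)) = 1/((1/2)*(-5 - 24 + 2*(-24)**2)/(-24)**2 + 6) = 1/((1/2)*(1/576)*(-5 - 24 + 2*576) + 6) = 1/((1/2)*(1/576)*(-5 - 24 + 1152) + 6) = 1/((1/2)*(1/576)*1123 + 6) = 1/(1123/1152 + 6) = 1/(8035/1152) = 1152/8035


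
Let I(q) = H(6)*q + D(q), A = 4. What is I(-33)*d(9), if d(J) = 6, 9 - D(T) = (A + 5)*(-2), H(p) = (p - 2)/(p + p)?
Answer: 96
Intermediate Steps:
H(p) = (-2 + p)/(2*p) (H(p) = (-2 + p)/((2*p)) = (-2 + p)*(1/(2*p)) = (-2 + p)/(2*p))
D(T) = 27 (D(T) = 9 - (4 + 5)*(-2) = 9 - 9*(-2) = 9 - 1*(-18) = 9 + 18 = 27)
I(q) = 27 + q/3 (I(q) = ((½)*(-2 + 6)/6)*q + 27 = ((½)*(⅙)*4)*q + 27 = q/3 + 27 = 27 + q/3)
I(-33)*d(9) = (27 + (⅓)*(-33))*6 = (27 - 11)*6 = 16*6 = 96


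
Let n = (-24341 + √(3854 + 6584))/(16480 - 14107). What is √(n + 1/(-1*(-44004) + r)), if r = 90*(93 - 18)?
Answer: √(-16532303201364258 + 679197032052*√10438)/40146414 ≈ 3.196*I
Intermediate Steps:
r = 6750 (r = 90*75 = 6750)
n = -24341/2373 + √10438/2373 (n = (-24341 + √10438)/2373 = (-24341 + √10438)*(1/2373) = -24341/2373 + √10438/2373 ≈ -10.214)
√(n + 1/(-1*(-44004) + r)) = √((-24341/2373 + √10438/2373) + 1/(-1*(-44004) + 6750)) = √((-24341/2373 + √10438/2373) + 1/(44004 + 6750)) = √((-24341/2373 + √10438/2373) + 1/50754) = √(-137266749/13382138 + √10438/2373)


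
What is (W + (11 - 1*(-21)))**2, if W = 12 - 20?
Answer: 576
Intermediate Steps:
W = -8
(W + (11 - 1*(-21)))**2 = (-8 + (11 - 1*(-21)))**2 = (-8 + (11 + 21))**2 = (-8 + 32)**2 = 24**2 = 576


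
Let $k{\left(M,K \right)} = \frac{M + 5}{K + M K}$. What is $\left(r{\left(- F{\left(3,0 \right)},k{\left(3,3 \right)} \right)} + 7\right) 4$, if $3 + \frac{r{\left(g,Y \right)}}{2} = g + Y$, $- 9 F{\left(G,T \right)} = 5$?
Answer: $\frac{124}{9} \approx 13.778$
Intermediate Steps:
$F{\left(G,T \right)} = - \frac{5}{9}$ ($F{\left(G,T \right)} = \left(- \frac{1}{9}\right) 5 = - \frac{5}{9}$)
$k{\left(M,K \right)} = \frac{5 + M}{K + K M}$
$r{\left(g,Y \right)} = -6 + 2 Y + 2 g$ ($r{\left(g,Y \right)} = -6 + 2 \left(g + Y\right) = -6 + 2 \left(Y + g\right) = -6 + \left(2 Y + 2 g\right) = -6 + 2 Y + 2 g$)
$\left(r{\left(- F{\left(3,0 \right)},k{\left(3,3 \right)} \right)} + 7\right) 4 = \left(\left(-6 + 2 \frac{5 + 3}{3 \left(1 + 3\right)} + 2 \left(\left(-1\right) \left(- \frac{5}{9}\right)\right)\right) + 7\right) 4 = \left(\left(-6 + 2 \cdot \frac{1}{3} \cdot \frac{1}{4} \cdot 8 + 2 \cdot \frac{5}{9}\right) + 7\right) 4 = \left(\left(-6 + 2 \cdot \frac{1}{3} \cdot \frac{1}{4} \cdot 8 + \frac{10}{9}\right) + 7\right) 4 = \left(\left(-6 + 2 \cdot \frac{2}{3} + \frac{10}{9}\right) + 7\right) 4 = \left(\left(-6 + \frac{4}{3} + \frac{10}{9}\right) + 7\right) 4 = \left(- \frac{32}{9} + 7\right) 4 = \frac{31}{9} \cdot 4 = \frac{124}{9}$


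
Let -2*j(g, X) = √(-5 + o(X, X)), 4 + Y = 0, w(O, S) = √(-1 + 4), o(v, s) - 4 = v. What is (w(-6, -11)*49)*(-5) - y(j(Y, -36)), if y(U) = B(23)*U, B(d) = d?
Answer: -245*√3 + 23*I*√37/2 ≈ -424.35 + 69.952*I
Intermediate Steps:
o(v, s) = 4 + v
w(O, S) = √3
Y = -4 (Y = -4 + 0 = -4)
j(g, X) = -√(-1 + X)/2 (j(g, X) = -√(-5 + (4 + X))/2 = -√(-1 + X)/2)
y(U) = 23*U
(w(-6, -11)*49)*(-5) - y(j(Y, -36)) = (√3*49)*(-5) - 23*(-√(-1 - 36)/2) = (49*√3)*(-5) - 23*(-I*√37/2) = -245*√3 - 23*(-I*√37/2) = -245*√3 - (-23)*I*√37/2 = -245*√3 + 23*I*√37/2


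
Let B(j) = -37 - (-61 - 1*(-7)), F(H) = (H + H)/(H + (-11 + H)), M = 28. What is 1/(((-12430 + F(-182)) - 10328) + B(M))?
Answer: -375/8527511 ≈ -4.3975e-5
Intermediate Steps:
F(H) = 2*H/(-11 + 2*H) (F(H) = (2*H)/(-11 + 2*H) = 2*H/(-11 + 2*H))
B(j) = 17 (B(j) = -37 - (-61 + 7) = -37 - 1*(-54) = -37 + 54 = 17)
1/(((-12430 + F(-182)) - 10328) + B(M)) = 1/(((-12430 + 2*(-182)/(-11 + 2*(-182))) - 10328) + 17) = 1/(((-12430 + 2*(-182)/(-11 - 364)) - 10328) + 17) = 1/(((-12430 + 2*(-182)/(-375)) - 10328) + 17) = 1/(((-12430 + 2*(-182)*(-1/375)) - 10328) + 17) = 1/(((-12430 + 364/375) - 10328) + 17) = 1/((-4660886/375 - 10328) + 17) = 1/(-8533886/375 + 17) = 1/(-8527511/375) = -375/8527511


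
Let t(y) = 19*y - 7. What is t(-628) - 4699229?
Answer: -4711168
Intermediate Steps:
t(y) = -7 + 19*y
t(-628) - 4699229 = (-7 + 19*(-628)) - 4699229 = (-7 - 11932) - 4699229 = -11939 - 4699229 = -4711168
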